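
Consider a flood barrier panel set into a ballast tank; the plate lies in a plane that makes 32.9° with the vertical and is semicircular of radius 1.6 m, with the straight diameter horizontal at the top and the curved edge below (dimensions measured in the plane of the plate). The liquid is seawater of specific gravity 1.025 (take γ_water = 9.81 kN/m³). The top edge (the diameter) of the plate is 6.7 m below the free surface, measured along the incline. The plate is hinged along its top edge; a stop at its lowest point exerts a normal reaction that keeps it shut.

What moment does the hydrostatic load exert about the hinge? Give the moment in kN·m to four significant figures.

M ≈ 176.2 kN·m

γ = 1.025 × 9.81 = 10.05525 kN/m³.
The plate makes 32.9° with the vertical, i.e. θ = 90° − 32.9° = 57.1° to the horizontal. Measuring y along the incline from the free-surface line, vertical depth h = y·sinθ with sinθ = 0.839620.
The centroid of a semicircle lies 4r/(3π) = 0.679061 m from the diameter, here below the top edge, so y_c = 6.7 + 0.679061 = 7.37906 m and h_c = 7.37906 × 0.839620 = 6.19561 m.
A = πr²/2 = π × 1.6²/2 = 4.02124 m².
Resultant F = γ·h_c·A = 10.05525 × 6.19561 × 4.02124 = 250.517 kN.
I_c = (π/8 − 8/(9π))·r⁴ = 0.109757 × 1.6⁴ = 0.719303 m⁴.
Centre of pressure: y_p = y_c + I_c/(y_c·A) = 7.37906 + 0.719303/(7.37906 × 4.02124) = 7.37906 + 0.024241 = 7.4033 m along the plane.
The resultant acts 0.679061 + 0.024241 = 0.703302 m (along the plate) below the hinge at the top edge, so the moment about the hinge is M = F × 0.703302 = 250.517 × 0.703302 = 176.189 kN·m.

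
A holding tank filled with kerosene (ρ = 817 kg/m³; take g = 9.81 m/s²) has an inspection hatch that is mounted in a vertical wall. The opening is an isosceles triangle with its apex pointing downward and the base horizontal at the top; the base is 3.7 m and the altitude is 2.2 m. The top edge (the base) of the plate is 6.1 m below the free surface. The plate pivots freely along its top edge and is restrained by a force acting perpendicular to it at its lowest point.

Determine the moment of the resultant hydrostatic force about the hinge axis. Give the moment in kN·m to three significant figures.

γ = ρg = 817 × 9.81 / 1000 = 8.01477 kN/m³.
With the apex down, the centroid sits h/3 = 2.2/3 = 0.733333 m below the base (the top edge), so the centroid depth is h_c = 6.1 + 0.733333 = 6.83333 m.
A = ½ × 3.7 × 2.2 = 4.07 m².
Resultant F = γ·h_c·A = 8.01477 × 6.83333 × 4.07 = 222.904 kN.
I_c = b·h³/36 = 3.7 × 2.2³/36 = 1.09438 m⁴.
Centre of pressure: y_p = y_c + I_c/(y_c·A) = 6.83333 + 1.09438/(6.83333 × 4.07) = 6.83333 + 0.0393497 = 6.87268 m along the plane.
The resultant acts 0.733333 + 0.0393497 = 0.772683 m (along the plate) below the hinge at the top edge, so the moment about the hinge is M = F × 0.772683 = 222.904 × 0.772683 = 172.234 kN·m.

M ≈ 172 kN·m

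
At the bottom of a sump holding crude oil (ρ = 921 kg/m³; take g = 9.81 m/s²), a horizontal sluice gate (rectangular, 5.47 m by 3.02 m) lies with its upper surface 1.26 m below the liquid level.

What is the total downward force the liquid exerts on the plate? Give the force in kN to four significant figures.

F ≈ 188.1 kN

γ = ρg = 921 × 9.81 / 1000 = 9.03501 kN/m³.
The plate is horizontal, so pressure is uniform at p = γ·h = 9.03501 × 1.26 = 11.3841 kN/m².
A = 5.47 × 3.02 = 16.5194 m².
F = p·A = 11.3841 × 16.5194 = 188.059 kN.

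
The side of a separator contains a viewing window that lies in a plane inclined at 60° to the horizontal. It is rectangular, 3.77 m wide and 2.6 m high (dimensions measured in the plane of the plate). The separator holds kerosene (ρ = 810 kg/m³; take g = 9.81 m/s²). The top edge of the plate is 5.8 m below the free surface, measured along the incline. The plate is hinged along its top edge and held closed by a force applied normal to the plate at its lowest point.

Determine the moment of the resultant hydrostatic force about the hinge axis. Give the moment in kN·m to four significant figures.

M ≈ 660.6 kN·m

γ = ρg = 810 × 9.81 / 1000 = 7.9461 kN/m³.
Let θ = 60° be the plate's angle to the horizontal; measure y along the incline from where the plane meets the free surface. Vertical depth h = y·sinθ with sinθ = 0.866025.
The centroid lies 2.6/2 = 1.3 m below the top edge, so y_c = 5.8 + 1.3 = 7.1 m and h_c = 7.1 × 0.866025 = 6.14878 m.
A = 3.77 × 2.6 = 9.802 m².
Resultant F = γ·h_c·A = 7.9461 × 6.14878 × 9.802 = 478.914 kN.
I_c = b·h³/12 = 3.77 × 2.6³/12 = 5.52179 m⁴.
Centre of pressure: y_p = y_c + I_c/(y_c·A) = 7.1 + 5.52179/(7.1 × 9.802) = 7.1 + 0.0793427 = 7.17934 m along the plane.
The resultant acts 1.3 + 0.0793427 = 1.37934 m (along the plate) below the hinge at the top edge, so the moment about the hinge is M = F × 1.37934 = 478.914 × 1.37934 = 660.585 kN·m.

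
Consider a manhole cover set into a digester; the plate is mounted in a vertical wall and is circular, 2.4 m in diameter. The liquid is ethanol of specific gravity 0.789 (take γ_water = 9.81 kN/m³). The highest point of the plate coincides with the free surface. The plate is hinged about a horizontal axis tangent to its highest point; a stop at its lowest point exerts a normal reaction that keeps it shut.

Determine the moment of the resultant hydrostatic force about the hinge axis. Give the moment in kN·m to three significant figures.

γ = 0.789 × 9.81 = 7.74009 kN/m³.
The centroid is at the centre, 1.2 m below the top of the plate, so the centroid depth is h_c = 1.2 m.
A = π(1.2)² = 4.52389 m².
Resultant F = γ·h_c·A = 7.74009 × 1.2 × 4.52389 = 42.0184 kN.
I_c = πr⁴/4 = π × 1.2⁴/4 = 1.6286 m⁴.
Centre of pressure: y_p = y_c + I_c/(y_c·A) = 1.2 + 1.6286/(1.2 × 4.52389) = 1.2 + 0.3 = 1.5 m along the plane.
The resultant acts 1.2 + 0.3 = 1.5 m (along the plate) below the hinge at the top edge, so the moment about the hinge is M = F × 1.5 = 42.0184 × 1.5 = 63.0276 kN·m.

M ≈ 63.0 kN·m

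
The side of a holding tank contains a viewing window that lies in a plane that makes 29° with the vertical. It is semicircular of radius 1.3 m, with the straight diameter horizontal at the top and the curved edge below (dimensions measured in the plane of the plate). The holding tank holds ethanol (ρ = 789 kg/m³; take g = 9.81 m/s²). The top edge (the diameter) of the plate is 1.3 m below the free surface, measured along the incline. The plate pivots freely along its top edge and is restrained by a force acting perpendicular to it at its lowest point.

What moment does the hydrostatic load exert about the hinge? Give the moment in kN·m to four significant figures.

M ≈ 20.48 kN·m

γ = ρg = 789 × 9.81 / 1000 = 7.74009 kN/m³.
The plate makes 29° with the vertical, i.e. θ = 90° − 29° = 61° to the horizontal. Measuring y along the incline from the free-surface line, vertical depth h = y·sinθ with sinθ = 0.874620.
The centroid of a semicircle lies 4r/(3π) = 0.551737 m from the diameter, here below the top edge, so y_c = 1.3 + 0.551737 = 1.85174 m and h_c = 1.85174 × 0.874620 = 1.61957 m.
A = πr²/2 = π × 1.3²/2 = 2.65465 m².
Resultant F = γ·h_c·A = 7.74009 × 1.61957 × 2.65465 = 33.2777 kN.
I_c = (π/8 − 8/(9π))·r⁴ = 0.109757 × 1.3⁴ = 0.313477 m⁴.
Centre of pressure: y_p = y_c + I_c/(y_c·A) = 1.85174 + 0.313477/(1.85174 × 2.65465) = 1.85174 + 0.0637703 = 1.91551 m along the plane.
The resultant acts 0.551737 + 0.0637703 = 0.615507 m (along the plate) below the hinge at the top edge, so the moment about the hinge is M = F × 0.615507 = 33.2777 × 0.615507 = 20.4827 kN·m.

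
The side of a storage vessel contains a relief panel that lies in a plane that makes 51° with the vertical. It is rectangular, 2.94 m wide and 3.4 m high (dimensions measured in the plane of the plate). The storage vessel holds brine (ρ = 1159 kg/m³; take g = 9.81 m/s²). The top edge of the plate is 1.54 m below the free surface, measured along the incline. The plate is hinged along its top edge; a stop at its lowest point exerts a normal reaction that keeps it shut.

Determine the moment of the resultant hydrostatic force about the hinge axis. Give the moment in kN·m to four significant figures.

M ≈ 462.9 kN·m

γ = ρg = 1159 × 9.81 / 1000 = 11.36979 kN/m³.
The plate makes 51° with the vertical, i.e. θ = 90° − 51° = 39° to the horizontal. Measuring y along the incline from the free-surface line, vertical depth h = y·sinθ with sinθ = 0.629320.
The centroid lies 3.4/2 = 1.7 m below the top edge, so y_c = 1.54 + 1.7 = 3.24 m and h_c = 3.24 × 0.629320 = 2.039 m.
A = 2.94 × 3.4 = 9.996 m².
Resultant F = γ·h_c·A = 11.36979 × 2.039 × 9.996 = 231.737 kN.
I_c = b·h³/12 = 2.94 × 3.4³/12 = 9.62948 m⁴.
Centre of pressure: y_p = y_c + I_c/(y_c·A) = 3.24 + 9.62948/(3.24 × 9.996) = 3.24 + 0.297325 = 3.53733 m along the plane.
The resultant acts 1.7 + 0.297325 = 1.99733 m (along the plate) below the hinge at the top edge, so the moment about the hinge is M = F × 1.99733 = 231.737 × 1.99733 = 462.855 kN·m.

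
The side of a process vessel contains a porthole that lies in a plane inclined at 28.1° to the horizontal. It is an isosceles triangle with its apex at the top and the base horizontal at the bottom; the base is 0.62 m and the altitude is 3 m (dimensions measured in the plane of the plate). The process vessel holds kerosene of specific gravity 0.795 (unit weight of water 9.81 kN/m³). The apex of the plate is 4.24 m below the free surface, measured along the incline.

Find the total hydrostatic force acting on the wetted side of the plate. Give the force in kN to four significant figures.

γ = 0.795 × 9.81 = 7.79895 kN/m³.
Let θ = 28.1° be the plate's angle to the horizontal; measure y along the incline from where the plane meets the free surface. Vertical depth h = y·sinθ with sinθ = 0.471012.
With the apex up, the centroid sits 2h/3 = 2 × 3/3 = 2 m below the apex, so y_c = 4.24 + 2 = 6.24 m and h_c = 6.24 × 0.471012 = 2.93911 m.
A = ½ × 0.62 × 3 = 0.93 m².
Resultant F = γ·h_c·A = 7.79895 × 2.93911 × 0.93 = 21.3174 kN.

F ≈ 21.32 kN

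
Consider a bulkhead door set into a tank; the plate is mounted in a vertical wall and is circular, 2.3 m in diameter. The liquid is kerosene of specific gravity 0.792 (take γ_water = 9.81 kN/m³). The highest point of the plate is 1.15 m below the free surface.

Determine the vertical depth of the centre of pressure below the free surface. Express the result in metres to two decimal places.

γ = 0.792 × 9.81 = 7.76952 kN/m³.
The centroid is at the centre, 1.15 m below the top of the plate, so the centroid depth is h_c = 1.15 + 1.15 = 2.3 m.
A = π(1.15)² = 4.15476 m².
Resultant F = γ·h_c·A = 7.76952 × 2.3 × 4.15476 = 74.2451 kN.
I_c = πr⁴/4 = π × 1.15⁴/4 = 1.37367 m⁴.
Centre of pressure: y_p = y_c + I_c/(y_c·A) = 2.3 + 1.37367/(2.3 × 4.15476) = 2.3 + 0.14375 = 2.44375 m along the plane.

h_p = 2.44 m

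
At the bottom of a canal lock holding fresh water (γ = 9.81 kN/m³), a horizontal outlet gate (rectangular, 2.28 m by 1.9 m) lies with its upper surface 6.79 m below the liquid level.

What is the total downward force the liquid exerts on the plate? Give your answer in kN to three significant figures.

F ≈ 289 kN

γ = 9.81 kN/m³.
The plate is horizontal, so pressure is uniform at p = γ·h = 9.81 × 6.79 = 66.6099 kN/m².
A = 2.28 × 1.9 = 4.332 m².
F = p·A = 66.6099 × 4.332 = 288.554 kN.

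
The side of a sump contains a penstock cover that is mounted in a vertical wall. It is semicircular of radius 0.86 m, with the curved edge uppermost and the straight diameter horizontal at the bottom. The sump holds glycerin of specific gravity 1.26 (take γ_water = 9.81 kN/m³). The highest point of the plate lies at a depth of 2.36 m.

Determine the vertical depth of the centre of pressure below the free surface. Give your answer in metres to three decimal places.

γ = 1.26 × 9.81 = 12.3606 kN/m³.
The centroid lies 4r/(3π) = 0.364995 m above the diameter, so r − 4r/(3π) = 0.86 − 0.364995 = 0.495005 m below the topmost point, so the centroid depth is h_c = 2.36 + 0.495005 = 2.855 m.
A = πr²/2 = π × 0.86²/2 = 1.16176 m².
Resultant F = γ·h_c·A = 12.3606 × 2.855 × 1.16176 = 40.9979 kN.
I_c = (π/8 − 8/(9π))·r⁴ = 0.109757 × 0.86⁴ = 0.060038 m⁴.
Centre of pressure: y_p = y_c + I_c/(y_c·A) = 2.855 + 0.060038/(2.855 × 1.16176) = 2.855 + 0.018101 = 2.8731 m along the plane.

h_p = 2.873 m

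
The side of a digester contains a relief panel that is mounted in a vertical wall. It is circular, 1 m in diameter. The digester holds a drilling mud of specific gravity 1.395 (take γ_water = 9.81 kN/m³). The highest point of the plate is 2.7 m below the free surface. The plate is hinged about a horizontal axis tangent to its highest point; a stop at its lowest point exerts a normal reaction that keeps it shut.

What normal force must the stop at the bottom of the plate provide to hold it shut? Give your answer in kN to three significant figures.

γ = 1.395 × 9.81 = 13.68495 kN/m³.
The centroid is at the centre, 0.5 m below the top of the plate, so the centroid depth is h_c = 2.7 + 0.5 = 3.2 m.
A = π(0.5)² = 0.785398 m².
Resultant F = γ·h_c·A = 13.68495 × 3.2 × 0.785398 = 34.394 kN.
I_c = πr⁴/4 = π × 0.5⁴/4 = 0.0490874 m⁴.
Centre of pressure: y_p = y_c + I_c/(y_c·A) = 3.2 + 0.0490874/(3.2 × 0.785398) = 3.2 + 0.0195313 = 3.21953 m along the plane.
The resultant acts 0.5 + 0.0195313 = 0.519531 m (along the plate) below the hinge at the top edge, so the moment about the hinge is M = F × 0.519531 = 34.394 × 0.519531 = 17.8687 kN·m.
A normal force at the bottom, 1 m from the hinge, must supply this moment: P = 17.8687/1 = 17.8687 kN.

P ≈ 17.9 kN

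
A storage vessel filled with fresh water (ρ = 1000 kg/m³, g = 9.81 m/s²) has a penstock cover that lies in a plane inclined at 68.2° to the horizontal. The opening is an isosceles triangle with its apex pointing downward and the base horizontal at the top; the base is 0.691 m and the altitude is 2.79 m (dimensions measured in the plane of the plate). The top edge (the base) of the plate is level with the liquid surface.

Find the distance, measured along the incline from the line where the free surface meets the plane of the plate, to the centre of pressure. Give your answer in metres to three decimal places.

γ = ρg = 1000 × 9.81 = 9810 N/m³ = 9.81 kN/m³.
Let θ = 68.2° be the plate's angle to the horizontal; measure y along the incline from where the plane meets the free surface. Vertical depth h = y·sinθ with sinθ = 0.928486.
With the apex down, the centroid sits h/3 = 2.79/3 = 0.93 m below the base (the top edge), so y_c = 0.93 m and h_c = 0.93 × 0.928486 = 0.863492 m.
A = ½ × 0.691 × 2.79 = 0.963945 m².
Resultant F = γ·h_c·A = 9.81 × 0.863492 × 0.963945 = 8.16544 kN.
I_c = b·h³/36 = 0.691 × 2.79³/36 = 0.416858 m⁴.
Centre of pressure: y_p = y_c + I_c/(y_c·A) = 0.93 + 0.416858/(0.93 × 0.963945) = 0.93 + 0.465 = 1.395 m along the plane.

y_p = 1.395 m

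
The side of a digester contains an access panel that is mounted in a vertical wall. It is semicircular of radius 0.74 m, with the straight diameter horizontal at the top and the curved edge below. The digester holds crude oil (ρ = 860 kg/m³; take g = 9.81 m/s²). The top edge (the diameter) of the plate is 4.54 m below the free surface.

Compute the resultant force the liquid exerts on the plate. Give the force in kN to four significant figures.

γ = ρg = 860 × 9.81 / 1000 = 8.4366 kN/m³.
The centroid of a semicircle lies 4r/(3π) = 0.314066 m from the diameter, here below the top edge, so the centroid depth is h_c = 4.54 + 0.314066 = 4.85407 m.
A = πr²/2 = π × 0.74²/2 = 0.860168 m².
Resultant F = γ·h_c·A = 8.4366 × 4.85407 × 0.860168 = 35.2255 kN.

F ≈ 35.23 kN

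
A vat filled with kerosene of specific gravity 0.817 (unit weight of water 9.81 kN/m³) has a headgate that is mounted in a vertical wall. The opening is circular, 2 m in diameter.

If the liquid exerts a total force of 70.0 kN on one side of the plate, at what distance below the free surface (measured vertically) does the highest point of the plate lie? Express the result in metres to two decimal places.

γ = 0.817 × 9.81 = 8.01477 kN/m³.
A = π(1)² = 3.14159 m².
From F = γ·h_c·A, the centroid depth is h_c = 70.0/(8.01477 × 3.14159) = 2.78008 m.
The centroid is at the centre, 1 m below the top of the plate, so the highest point sits at h_top = 2.78008 − 1 = 1.78008 m below the surface.

d_top ≈ 1.78 m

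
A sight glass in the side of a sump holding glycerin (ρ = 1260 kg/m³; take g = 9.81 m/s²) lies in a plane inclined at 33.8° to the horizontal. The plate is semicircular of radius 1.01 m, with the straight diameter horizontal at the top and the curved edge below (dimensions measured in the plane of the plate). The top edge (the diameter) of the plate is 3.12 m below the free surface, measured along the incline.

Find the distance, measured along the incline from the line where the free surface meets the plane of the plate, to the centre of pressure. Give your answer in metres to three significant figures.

γ = ρg = 1260 × 9.81 / 1000 = 12.3606 kN/m³.
Let θ = 33.8° be the plate's angle to the horizontal; measure y along the incline from where the plane meets the free surface. Vertical depth h = y·sinθ with sinθ = 0.556296.
The centroid of a semicircle lies 4r/(3π) = 0.428657 m from the diameter, here below the top edge, so y_c = 3.12 + 0.428657 = 3.54866 m and h_c = 3.54866 × 0.556296 = 1.97411 m.
A = πr²/2 = π × 1.01²/2 = 1.60237 m².
Resultant F = γ·h_c·A = 12.3606 × 1.97411 × 1.60237 = 39.0997 kN.
I_c = (π/8 − 8/(9π))·r⁴ = 0.109757 × 1.01⁴ = 0.114214 m⁴.
Centre of pressure: y_p = y_c + I_c/(y_c·A) = 3.54866 + 0.114214/(3.54866 × 1.60237) = 3.54866 + 0.0200859 = 3.56875 m along the plane.

y_p = 3.57 m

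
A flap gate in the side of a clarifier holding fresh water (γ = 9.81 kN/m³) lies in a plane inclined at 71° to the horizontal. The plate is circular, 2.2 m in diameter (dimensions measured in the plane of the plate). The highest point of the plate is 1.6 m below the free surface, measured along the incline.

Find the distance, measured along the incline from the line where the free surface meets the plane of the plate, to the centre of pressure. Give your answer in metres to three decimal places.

y_p = 2.812 m

γ = 9.81 kN/m³.
Let θ = 71° be the plate's angle to the horizontal; measure y along the incline from where the plane meets the free surface. Vertical depth h = y·sinθ with sinθ = 0.945519.
The centroid is at the centre, 1.1 m below the top of the plate, so y_c = 1.6 + 1.1 = 2.7 m and h_c = 2.7 × 0.945519 = 2.5529 m.
A = π(1.1)² = 3.80133 m².
Resultant F = γ·h_c·A = 9.81 × 2.5529 × 3.80133 = 95.2003 kN.
I_c = πr⁴/4 = π × 1.1⁴/4 = 1.1499 m⁴.
Centre of pressure: y_p = y_c + I_c/(y_c·A) = 2.7 + 1.1499/(2.7 × 3.80133) = 2.7 + 0.112037 = 2.81204 m along the plane.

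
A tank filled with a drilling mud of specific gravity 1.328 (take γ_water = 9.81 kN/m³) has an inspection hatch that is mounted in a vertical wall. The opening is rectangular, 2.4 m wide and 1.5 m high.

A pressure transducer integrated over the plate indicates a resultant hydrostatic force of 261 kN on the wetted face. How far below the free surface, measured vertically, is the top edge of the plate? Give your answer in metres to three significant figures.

d_top ≈ 4.82 m

γ = 1.328 × 9.81 = 13.02768 kN/m³.
A = 2.4 × 1.5 = 3.6 m².
From F = γ·h_c·A, the centroid depth is h_c = 261/(13.02768 × 3.6) = 5.56507 m.
The centroid lies 1.5/2 = 0.75 m below the top edge, so the top edge sits at h_top = 5.56507 − 0.75 = 4.81507 m below the surface.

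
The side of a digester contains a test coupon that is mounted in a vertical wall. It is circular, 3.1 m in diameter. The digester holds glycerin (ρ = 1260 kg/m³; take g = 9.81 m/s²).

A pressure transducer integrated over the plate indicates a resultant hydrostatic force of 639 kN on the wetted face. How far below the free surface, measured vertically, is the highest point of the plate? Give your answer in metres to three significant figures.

γ = ρg = 1260 × 9.81 / 1000 = 12.3606 kN/m³.
A = π(1.55)² = 7.54768 m².
From F = γ·h_c·A, the centroid depth is h_c = 639/(12.3606 × 7.54768) = 6.84933 m.
The centroid is at the centre, 1.55 m below the top of the plate, so the highest point sits at h_top = 6.84933 − 1.55 = 5.29933 m below the surface.

d_top ≈ 5.30 m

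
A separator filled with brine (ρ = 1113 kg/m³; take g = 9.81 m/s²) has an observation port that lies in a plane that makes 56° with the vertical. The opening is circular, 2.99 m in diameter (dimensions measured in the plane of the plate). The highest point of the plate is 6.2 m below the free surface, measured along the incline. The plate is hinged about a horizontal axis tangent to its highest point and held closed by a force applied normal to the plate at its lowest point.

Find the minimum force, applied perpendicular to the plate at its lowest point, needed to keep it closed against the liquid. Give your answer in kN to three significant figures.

γ = ρg = 1113 × 9.81 / 1000 = 10.91853 kN/m³.
The plate makes 56° with the vertical, i.e. θ = 90° − 56° = 34° to the horizontal. Measuring y along the incline from the free-surface line, vertical depth h = y·sinθ with sinθ = 0.559193.
The centroid is at the centre, 1.495 m below the top of the plate, so y_c = 6.2 + 1.495 = 7.695 m and h_c = 7.695 × 0.559193 = 4.30299 m.
A = π(1.495)² = 7.02154 m².
Resultant F = γ·h_c·A = 10.91853 × 4.30299 × 7.02154 = 329.888 kN.
I_c = πr⁴/4 = π × 1.495⁴/4 = 3.92333 m⁴.
Centre of pressure: y_p = y_c + I_c/(y_c·A) = 7.695 + 3.92333/(7.695 × 7.02154) = 7.695 + 0.0726129 = 7.76761 m along the plane.
The resultant acts 1.495 + 0.0726129 = 1.56761 m (along the plate) below the hinge at the top edge, so the moment about the hinge is M = F × 1.56761 = 329.888 × 1.56761 = 517.136 kN·m.
A normal force at the bottom, 2.99 m from the hinge, must supply this moment: P = 517.136/2.99 = 172.955 kN.

P ≈ 173 kN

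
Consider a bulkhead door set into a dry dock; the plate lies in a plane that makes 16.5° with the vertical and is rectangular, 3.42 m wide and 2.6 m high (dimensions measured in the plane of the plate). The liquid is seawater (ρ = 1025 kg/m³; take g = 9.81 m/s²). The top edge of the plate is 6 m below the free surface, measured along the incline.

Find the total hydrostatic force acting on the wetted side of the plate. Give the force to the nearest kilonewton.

γ = ρg = 1025 × 9.81 / 1000 = 10.05525 kN/m³.
The plate makes 16.5° with the vertical, i.e. θ = 90° − 16.5° = 73.5° to the horizontal. Measuring y along the incline from the free-surface line, vertical depth h = y·sinθ with sinθ = 0.958820.
The centroid lies 2.6/2 = 1.3 m below the top edge, so y_c = 6 + 1.3 = 7.3 m and h_c = 7.3 × 0.958820 = 6.99939 m.
A = 3.42 × 2.6 = 8.892 m².
Resultant F = γ·h_c·A = 10.05525 × 6.99939 × 8.892 = 625.824 kN.

F ≈ 626 kN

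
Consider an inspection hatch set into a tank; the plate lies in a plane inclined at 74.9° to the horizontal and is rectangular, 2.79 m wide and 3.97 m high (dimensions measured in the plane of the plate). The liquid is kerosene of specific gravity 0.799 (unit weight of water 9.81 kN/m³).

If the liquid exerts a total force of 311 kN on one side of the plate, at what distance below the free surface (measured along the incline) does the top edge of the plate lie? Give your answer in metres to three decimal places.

γ = 0.799 × 9.81 = 7.83819 kN/m³.
A = 2.79 × 3.97 = 11.0763 m².
From F = γ·h_c·A, the centroid depth is h_c = 311/(7.83819 × 11.0763) = 3.5822 m.
Let θ = 74.9° be the plate's angle to the horizontal; measure y along the incline from where the plane meets the free surface. Vertical depth h = y·sinθ with sinθ = 0.965473.
Along the incline, y_c = h_c/sinθ = 3.5822/0.965473 = 3.71031 m.
The centroid lies 3.97/2 = 1.985 m below the top edge, so the top edge sits at y_top = 3.71031 − 1.985 = 1.72531 m along the incline.

y_top ≈ 1.725 m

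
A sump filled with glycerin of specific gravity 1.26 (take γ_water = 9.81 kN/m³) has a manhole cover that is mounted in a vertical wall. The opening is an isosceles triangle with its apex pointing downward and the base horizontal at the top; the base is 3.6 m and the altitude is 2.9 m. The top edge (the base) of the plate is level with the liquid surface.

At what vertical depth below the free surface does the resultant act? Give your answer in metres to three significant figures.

h_p = 1.45 m

γ = 1.26 × 9.81 = 12.3606 kN/m³.
With the apex down, the centroid sits h/3 = 2.9/3 = 0.966667 m below the base (the top edge), so the centroid depth is h_c = 0.966667 m.
A = ½ × 3.6 × 2.9 = 5.22 m².
Resultant F = γ·h_c·A = 12.3606 × 0.966667 × 5.22 = 62.3716 kN.
I_c = b·h³/36 = 3.6 × 2.9³/36 = 2.4389 m⁴.
Centre of pressure: y_p = y_c + I_c/(y_c·A) = 0.966667 + 2.4389/(0.966667 × 5.22) = 0.966667 + 0.483333 = 1.45 m along the plane.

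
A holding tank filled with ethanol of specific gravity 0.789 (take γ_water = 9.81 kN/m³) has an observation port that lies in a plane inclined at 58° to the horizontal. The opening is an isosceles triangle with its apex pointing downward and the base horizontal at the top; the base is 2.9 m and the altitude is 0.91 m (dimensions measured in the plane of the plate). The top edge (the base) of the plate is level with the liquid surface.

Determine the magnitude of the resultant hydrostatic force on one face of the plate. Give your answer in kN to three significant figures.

F ≈ 2.63 kN

γ = 0.789 × 9.81 = 7.74009 kN/m³.
Let θ = 58° be the plate's angle to the horizontal; measure y along the incline from where the plane meets the free surface. Vertical depth h = y·sinθ with sinθ = 0.848048.
With the apex down, the centroid sits h/3 = 0.91/3 = 0.303333 m below the base (the top edge), so y_c = 0.303333 m and h_c = 0.303333 × 0.848048 = 0.257241 m.
A = ½ × 2.9 × 0.91 = 1.3195 m².
Resultant F = γ·h_c·A = 7.74009 × 0.257241 × 1.3195 = 2.62721 kN.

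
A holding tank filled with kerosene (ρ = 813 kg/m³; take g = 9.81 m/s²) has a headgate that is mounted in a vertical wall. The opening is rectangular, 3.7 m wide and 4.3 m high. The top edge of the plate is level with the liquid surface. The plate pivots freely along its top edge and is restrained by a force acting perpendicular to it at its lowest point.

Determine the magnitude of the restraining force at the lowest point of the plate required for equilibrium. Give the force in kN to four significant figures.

P ≈ 181.9 kN

γ = ρg = 813 × 9.81 / 1000 = 7.97553 kN/m³.
The centroid lies 4.3/2 = 2.15 m below the top edge, so the centroid depth is h_c = 2.15 m.
A = 3.7 × 4.3 = 15.91 m².
Resultant F = γ·h_c·A = 7.97553 × 2.15 × 15.91 = 272.815 kN.
I_c = b·h³/12 = 3.7 × 4.3³/12 = 24.5147 m⁴.
Centre of pressure: y_p = y_c + I_c/(y_c·A) = 2.15 + 24.5147/(2.15 × 15.91) = 2.15 + 0.716668 = 2.86667 m along the plane.
The resultant acts 2.15 + 0.716668 = 2.86667 m (along the plate) below the hinge at the top edge, so the moment about the hinge is M = F × 2.86667 = 272.815 × 2.86667 = 782.071 kN·m.
A normal force at the bottom, 4.3 m from the hinge, must supply this moment: P = 782.071/4.3 = 181.877 kN.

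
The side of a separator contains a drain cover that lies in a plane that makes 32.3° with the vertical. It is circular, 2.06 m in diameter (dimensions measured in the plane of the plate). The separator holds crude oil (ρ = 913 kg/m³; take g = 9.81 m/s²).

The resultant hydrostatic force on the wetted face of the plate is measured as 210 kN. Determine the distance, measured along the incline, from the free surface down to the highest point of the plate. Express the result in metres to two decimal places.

γ = ρg = 913 × 9.81 / 1000 = 8.95653 kN/m³.
A = π(1.03)² = 3.33292 m².
From F = γ·h_c·A, the centroid depth is h_c = 210/(8.95653 × 3.33292) = 7.03485 m.
The plate makes 32.3° with the vertical, i.e. θ = 90° − 32.3° = 57.7° to the horizontal. Measuring y along the incline from the free-surface line, vertical depth h = y·sinθ with sinθ = 0.845262.
Along the incline, y_c = h_c/sinθ = 7.03485/0.845262 = 8.32269 m.
The centroid is at the centre, 1.03 m below the top of the plate, so the highest point sits at y_top = 8.32269 − 1.03 = 7.29269 m along the incline.

y_top ≈ 7.29 m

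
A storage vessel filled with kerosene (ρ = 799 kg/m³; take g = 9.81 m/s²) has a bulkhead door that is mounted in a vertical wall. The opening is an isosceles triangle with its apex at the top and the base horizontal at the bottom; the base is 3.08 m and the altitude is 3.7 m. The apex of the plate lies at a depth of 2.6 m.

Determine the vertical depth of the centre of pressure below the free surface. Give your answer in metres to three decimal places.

γ = ρg = 799 × 9.81 / 1000 = 7.83819 kN/m³.
With the apex up, the centroid sits 2h/3 = 2 × 3.7/3 = 2.46667 m below the apex, so the centroid depth is h_c = 2.6 + 2.46667 = 5.06667 m.
A = ½ × 3.08 × 3.7 = 5.698 m².
Resultant F = γ·h_c·A = 7.83819 × 5.06667 × 5.698 = 226.288 kN.
I_c = b·h³/36 = 3.08 × 3.7³/36 = 4.33365 m⁴.
Centre of pressure: y_p = y_c + I_c/(y_c·A) = 5.06667 + 4.33365/(5.06667 × 5.698) = 5.06667 + 0.15011 = 5.21678 m along the plane.

h_p = 5.217 m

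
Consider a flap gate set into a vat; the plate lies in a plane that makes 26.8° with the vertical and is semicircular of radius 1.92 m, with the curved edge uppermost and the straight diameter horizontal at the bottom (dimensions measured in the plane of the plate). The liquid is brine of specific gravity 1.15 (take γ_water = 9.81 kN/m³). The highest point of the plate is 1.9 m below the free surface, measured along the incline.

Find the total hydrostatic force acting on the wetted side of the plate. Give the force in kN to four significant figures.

γ = 1.15 × 9.81 = 11.2815 kN/m³.
The plate makes 26.8° with the vertical, i.e. θ = 90° − 26.8° = 63.2° to the horizontal. Measuring y along the incline from the free-surface line, vertical depth h = y·sinθ with sinθ = 0.892586.
The centroid lies 4r/(3π) = 0.814873 m above the diameter, so r − 4r/(3π) = 1.92 − 0.814873 = 1.10513 m below the topmost point, so y_c = 1.9 + 1.10513 = 3.00513 m and h_c = 3.00513 × 0.892586 = 2.68234 m.
A = πr²/2 = π × 1.92²/2 = 5.79058 m².
Resultant F = γ·h_c·A = 11.2815 × 2.68234 × 5.79058 = 175.228 kN.

F ≈ 175.2 kN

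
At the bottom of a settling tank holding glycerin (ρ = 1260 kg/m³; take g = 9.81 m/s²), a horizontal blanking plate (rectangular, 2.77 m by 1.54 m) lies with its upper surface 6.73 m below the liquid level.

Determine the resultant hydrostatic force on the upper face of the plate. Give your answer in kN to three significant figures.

γ = ρg = 1260 × 9.81 / 1000 = 12.3606 kN/m³.
The plate is horizontal, so pressure is uniform at p = γ·h = 12.3606 × 6.73 = 83.1868 kN/m².
A = 2.77 × 1.54 = 4.2658 m².
F = p·A = 83.1868 × 4.2658 = 354.858 kN.

F ≈ 355 kN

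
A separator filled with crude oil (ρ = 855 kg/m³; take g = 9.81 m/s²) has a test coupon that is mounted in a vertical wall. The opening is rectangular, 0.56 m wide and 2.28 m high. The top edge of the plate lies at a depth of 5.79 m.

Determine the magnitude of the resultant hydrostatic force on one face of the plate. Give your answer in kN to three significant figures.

F ≈ 74.2 kN

γ = ρg = 855 × 9.81 / 1000 = 8.38755 kN/m³.
The centroid lies 2.28/2 = 1.14 m below the top edge, so the centroid depth is h_c = 5.79 + 1.14 = 6.93 m.
A = 0.56 × 2.28 = 1.2768 m².
Resultant F = γ·h_c·A = 8.38755 × 6.93 × 1.2768 = 74.2149 kN.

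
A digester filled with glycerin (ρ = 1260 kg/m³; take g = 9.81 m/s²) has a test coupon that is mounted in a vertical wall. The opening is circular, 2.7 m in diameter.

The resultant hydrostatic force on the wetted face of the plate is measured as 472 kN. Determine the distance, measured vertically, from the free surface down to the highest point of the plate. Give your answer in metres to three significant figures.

γ = ρg = 1260 × 9.81 / 1000 = 12.3606 kN/m³.
A = π(1.35)² = 5.72555 m².
From F = γ·h_c·A, the centroid depth is h_c = 472/(12.3606 × 5.72555) = 6.66938 m.
The centroid is at the centre, 1.35 m below the top of the plate, so the highest point sits at h_top = 6.66938 − 1.35 = 5.31938 m below the surface.

d_top ≈ 5.32 m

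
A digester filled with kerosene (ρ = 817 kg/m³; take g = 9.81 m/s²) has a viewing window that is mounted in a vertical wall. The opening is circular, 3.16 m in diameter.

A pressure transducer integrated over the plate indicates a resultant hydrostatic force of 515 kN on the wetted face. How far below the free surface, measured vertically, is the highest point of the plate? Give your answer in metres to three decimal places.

γ = ρg = 817 × 9.81 / 1000 = 8.01477 kN/m³.
A = π(1.58)² = 7.84267 m².
From F = γ·h_c·A, the centroid depth is h_c = 515/(8.01477 × 7.84267) = 8.19317 m.
The centroid is at the centre, 1.58 m below the top of the plate, so the highest point sits at h_top = 8.19317 − 1.58 = 6.61317 m below the surface.

d_top ≈ 6.613 m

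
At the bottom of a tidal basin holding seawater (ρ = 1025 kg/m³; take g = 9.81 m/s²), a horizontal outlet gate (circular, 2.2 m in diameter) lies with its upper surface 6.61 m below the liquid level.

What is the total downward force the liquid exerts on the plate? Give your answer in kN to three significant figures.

F ≈ 253 kN

γ = ρg = 1025 × 9.81 / 1000 = 10.05525 kN/m³.
The plate is horizontal, so pressure is uniform at p = γ·h = 10.05525 × 6.61 = 66.4652 kN/m².
A = π(1.1)² = 3.80133 m².
F = p·A = 66.4652 × 3.80133 = 252.656 kN.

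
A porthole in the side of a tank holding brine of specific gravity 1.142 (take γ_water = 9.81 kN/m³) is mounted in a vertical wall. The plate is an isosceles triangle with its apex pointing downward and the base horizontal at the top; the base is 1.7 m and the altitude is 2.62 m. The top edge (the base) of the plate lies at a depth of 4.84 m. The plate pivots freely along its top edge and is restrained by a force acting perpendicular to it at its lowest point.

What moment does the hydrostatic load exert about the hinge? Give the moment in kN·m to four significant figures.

γ = 1.142 × 9.81 = 11.20302 kN/m³.
With the apex down, the centroid sits h/3 = 2.62/3 = 0.873333 m below the base (the top edge), so the centroid depth is h_c = 4.84 + 0.873333 = 5.71333 m.
A = ½ × 1.7 × 2.62 = 2.227 m².
Resultant F = γ·h_c·A = 11.20302 × 5.71333 × 2.227 = 142.543 kN.
I_c = b·h³/36 = 1.7 × 2.62³/36 = 0.849279 m⁴.
Centre of pressure: y_p = y_c + I_c/(y_c·A) = 5.71333 + 0.849279/(5.71333 × 2.227) = 5.71333 + 0.0667484 = 5.78008 m along the plane.
The resultant acts 0.873333 + 0.0667484 = 0.940081 m (along the plate) below the hinge at the top edge, so the moment about the hinge is M = F × 0.940081 = 142.543 × 0.940081 = 134.002 kN·m.

M ≈ 134.0 kN·m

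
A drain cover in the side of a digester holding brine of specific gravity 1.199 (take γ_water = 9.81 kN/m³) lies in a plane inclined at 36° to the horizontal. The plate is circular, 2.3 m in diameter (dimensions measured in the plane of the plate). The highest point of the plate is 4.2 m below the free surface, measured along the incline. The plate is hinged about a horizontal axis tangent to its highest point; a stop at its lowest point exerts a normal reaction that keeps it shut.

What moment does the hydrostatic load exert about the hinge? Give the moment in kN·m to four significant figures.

γ = 1.199 × 9.81 = 11.76219 kN/m³.
Let θ = 36° be the plate's angle to the horizontal; measure y along the incline from where the plane meets the free surface. Vertical depth h = y·sinθ with sinθ = 0.587785.
The centroid is at the centre, 1.15 m below the top of the plate, so y_c = 4.2 + 1.15 = 5.35 m and h_c = 5.35 × 0.587785 = 3.14465 m.
A = π(1.15)² = 4.15476 m².
Resultant F = γ·h_c·A = 11.76219 × 3.14465 × 4.15476 = 153.676 kN.
I_c = πr⁴/4 = π × 1.15⁴/4 = 1.37367 m⁴.
Centre of pressure: y_p = y_c + I_c/(y_c·A) = 5.35 + 1.37367/(5.35 × 4.15476) = 5.35 + 0.0617992 = 5.4118 m along the plane.
The resultant acts 1.15 + 0.0617992 = 1.2118 m (along the plate) below the hinge at the top edge, so the moment about the hinge is M = F × 1.2118 = 153.676 × 1.2118 = 186.225 kN·m.

M ≈ 186.2 kN·m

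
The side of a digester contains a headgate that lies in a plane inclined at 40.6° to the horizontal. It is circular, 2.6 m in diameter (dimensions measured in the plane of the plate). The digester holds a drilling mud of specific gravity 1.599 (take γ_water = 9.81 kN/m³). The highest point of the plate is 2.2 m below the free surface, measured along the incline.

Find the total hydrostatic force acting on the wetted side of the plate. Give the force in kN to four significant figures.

F ≈ 189.7 kN

γ = 1.599 × 9.81 = 15.68619 kN/m³.
Let θ = 40.6° be the plate's angle to the horizontal; measure y along the incline from where the plane meets the free surface. Vertical depth h = y·sinθ with sinθ = 0.650774.
The centroid is at the centre, 1.3 m below the top of the plate, so y_c = 2.2 + 1.3 = 3.5 m and h_c = 3.5 × 0.650774 = 2.27771 m.
A = π(1.3)² = 5.30929 m².
Resultant F = γ·h_c·A = 15.68619 × 2.27771 × 5.30929 = 189.693 kN.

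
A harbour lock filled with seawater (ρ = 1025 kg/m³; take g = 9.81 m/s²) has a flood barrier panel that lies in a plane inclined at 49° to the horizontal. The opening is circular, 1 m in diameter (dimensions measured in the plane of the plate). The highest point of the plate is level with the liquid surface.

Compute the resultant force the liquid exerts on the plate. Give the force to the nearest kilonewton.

F ≈ 3 kN

γ = ρg = 1025 × 9.81 / 1000 = 10.05525 kN/m³.
Let θ = 49° be the plate's angle to the horizontal; measure y along the incline from where the plane meets the free surface. Vertical depth h = y·sinθ with sinθ = 0.754710.
The centroid is at the centre, 0.5 m below the top of the plate, so y_c = 0.5 m and h_c = 0.5 × 0.754710 = 0.377355 m.
A = π(0.5)² = 0.785398 m².
Resultant F = γ·h_c·A = 10.05525 × 0.377355 × 0.785398 = 2.98011 kN.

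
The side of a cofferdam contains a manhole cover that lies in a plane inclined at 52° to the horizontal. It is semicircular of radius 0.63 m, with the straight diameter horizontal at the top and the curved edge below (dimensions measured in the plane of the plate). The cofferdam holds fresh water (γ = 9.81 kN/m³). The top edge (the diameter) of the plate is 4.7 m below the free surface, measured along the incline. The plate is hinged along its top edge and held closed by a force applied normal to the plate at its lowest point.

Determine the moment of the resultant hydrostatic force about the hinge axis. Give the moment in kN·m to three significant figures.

M ≈ 6.53 kN·m

γ = 9.81 kN/m³.
Let θ = 52° be the plate's angle to the horizontal; measure y along the incline from where the plane meets the free surface. Vertical depth h = y·sinθ with sinθ = 0.788011.
The centroid of a semicircle lies 4r/(3π) = 0.26738 m from the diameter, here below the top edge, so y_c = 4.7 + 0.26738 = 4.96738 m and h_c = 4.96738 × 0.788011 = 3.91435 m.
A = πr²/2 = π × 0.63²/2 = 0.623449 m².
Resultant F = γ·h_c·A = 9.81 × 3.91435 × 0.623449 = 23.9403 kN.
I_c = (π/8 − 8/(9π))·r⁴ = 0.109757 × 0.63⁴ = 0.01729 m⁴.
Centre of pressure: y_p = y_c + I_c/(y_c·A) = 4.96738 + 0.01729/(4.96738 × 0.623449) = 4.96738 + 0.00558299 = 4.97296 m along the plane.
The resultant acts 0.26738 + 0.00558299 = 0.272963 m (along the plate) below the hinge at the top edge, so the moment about the hinge is M = F × 0.272963 = 23.9403 × 0.272963 = 6.53482 kN·m.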